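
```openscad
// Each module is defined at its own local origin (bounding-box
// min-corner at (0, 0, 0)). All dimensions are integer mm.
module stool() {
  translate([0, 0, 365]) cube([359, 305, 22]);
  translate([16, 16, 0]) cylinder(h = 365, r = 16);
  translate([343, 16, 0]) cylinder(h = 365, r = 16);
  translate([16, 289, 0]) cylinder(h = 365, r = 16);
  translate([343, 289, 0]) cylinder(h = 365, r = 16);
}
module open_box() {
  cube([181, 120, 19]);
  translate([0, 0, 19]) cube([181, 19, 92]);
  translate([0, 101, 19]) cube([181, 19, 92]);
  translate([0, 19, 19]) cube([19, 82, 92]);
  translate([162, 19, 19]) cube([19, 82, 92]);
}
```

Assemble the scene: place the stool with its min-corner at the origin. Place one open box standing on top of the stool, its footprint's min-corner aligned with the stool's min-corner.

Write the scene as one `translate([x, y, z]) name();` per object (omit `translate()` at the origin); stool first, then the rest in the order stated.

stool();
translate([0, 0, 387]) open_box();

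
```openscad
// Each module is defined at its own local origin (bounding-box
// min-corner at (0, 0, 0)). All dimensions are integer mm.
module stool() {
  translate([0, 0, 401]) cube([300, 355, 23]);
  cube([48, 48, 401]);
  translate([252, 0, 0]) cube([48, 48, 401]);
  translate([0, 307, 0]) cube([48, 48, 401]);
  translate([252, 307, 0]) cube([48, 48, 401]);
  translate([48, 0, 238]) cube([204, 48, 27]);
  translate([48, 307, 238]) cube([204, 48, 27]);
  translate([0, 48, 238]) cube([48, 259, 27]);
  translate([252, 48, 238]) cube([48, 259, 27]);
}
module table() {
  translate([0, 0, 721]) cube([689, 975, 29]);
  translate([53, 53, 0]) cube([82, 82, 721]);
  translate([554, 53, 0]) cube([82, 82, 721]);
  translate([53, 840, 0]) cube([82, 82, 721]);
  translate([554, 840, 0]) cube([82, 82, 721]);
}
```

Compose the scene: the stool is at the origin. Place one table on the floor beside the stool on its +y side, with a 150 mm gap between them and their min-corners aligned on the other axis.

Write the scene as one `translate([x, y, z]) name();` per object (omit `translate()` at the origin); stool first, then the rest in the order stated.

stool();
translate([0, 505, 0]) table();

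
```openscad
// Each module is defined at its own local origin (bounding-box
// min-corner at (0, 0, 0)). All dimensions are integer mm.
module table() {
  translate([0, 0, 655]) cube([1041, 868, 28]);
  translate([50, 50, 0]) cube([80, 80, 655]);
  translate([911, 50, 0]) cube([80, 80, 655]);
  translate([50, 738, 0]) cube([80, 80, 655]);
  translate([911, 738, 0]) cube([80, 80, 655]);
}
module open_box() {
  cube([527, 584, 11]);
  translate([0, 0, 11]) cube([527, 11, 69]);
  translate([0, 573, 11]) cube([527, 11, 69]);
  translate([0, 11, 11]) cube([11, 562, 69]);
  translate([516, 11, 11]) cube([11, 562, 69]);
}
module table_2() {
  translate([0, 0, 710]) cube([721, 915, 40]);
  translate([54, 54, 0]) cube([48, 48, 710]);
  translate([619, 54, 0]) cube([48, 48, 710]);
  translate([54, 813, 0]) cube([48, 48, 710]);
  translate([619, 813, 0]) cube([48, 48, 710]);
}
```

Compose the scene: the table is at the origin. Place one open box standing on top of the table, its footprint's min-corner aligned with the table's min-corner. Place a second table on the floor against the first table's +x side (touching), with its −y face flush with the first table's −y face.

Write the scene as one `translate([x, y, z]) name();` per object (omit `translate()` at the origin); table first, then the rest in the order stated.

table();
translate([0, 0, 683]) open_box();
translate([1041, 0, 0]) table_2();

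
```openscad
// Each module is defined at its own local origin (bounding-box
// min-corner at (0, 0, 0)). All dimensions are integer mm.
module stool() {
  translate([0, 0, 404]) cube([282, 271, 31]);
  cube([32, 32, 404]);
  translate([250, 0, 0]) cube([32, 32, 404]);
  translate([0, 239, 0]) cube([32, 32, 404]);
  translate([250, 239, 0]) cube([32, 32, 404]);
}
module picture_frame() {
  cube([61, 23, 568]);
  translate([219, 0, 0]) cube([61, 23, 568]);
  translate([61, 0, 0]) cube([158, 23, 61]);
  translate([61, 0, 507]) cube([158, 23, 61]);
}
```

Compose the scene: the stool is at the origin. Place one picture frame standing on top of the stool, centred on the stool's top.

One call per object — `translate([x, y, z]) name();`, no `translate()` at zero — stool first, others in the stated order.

stool();
translate([1, 124, 435]) picture_frame();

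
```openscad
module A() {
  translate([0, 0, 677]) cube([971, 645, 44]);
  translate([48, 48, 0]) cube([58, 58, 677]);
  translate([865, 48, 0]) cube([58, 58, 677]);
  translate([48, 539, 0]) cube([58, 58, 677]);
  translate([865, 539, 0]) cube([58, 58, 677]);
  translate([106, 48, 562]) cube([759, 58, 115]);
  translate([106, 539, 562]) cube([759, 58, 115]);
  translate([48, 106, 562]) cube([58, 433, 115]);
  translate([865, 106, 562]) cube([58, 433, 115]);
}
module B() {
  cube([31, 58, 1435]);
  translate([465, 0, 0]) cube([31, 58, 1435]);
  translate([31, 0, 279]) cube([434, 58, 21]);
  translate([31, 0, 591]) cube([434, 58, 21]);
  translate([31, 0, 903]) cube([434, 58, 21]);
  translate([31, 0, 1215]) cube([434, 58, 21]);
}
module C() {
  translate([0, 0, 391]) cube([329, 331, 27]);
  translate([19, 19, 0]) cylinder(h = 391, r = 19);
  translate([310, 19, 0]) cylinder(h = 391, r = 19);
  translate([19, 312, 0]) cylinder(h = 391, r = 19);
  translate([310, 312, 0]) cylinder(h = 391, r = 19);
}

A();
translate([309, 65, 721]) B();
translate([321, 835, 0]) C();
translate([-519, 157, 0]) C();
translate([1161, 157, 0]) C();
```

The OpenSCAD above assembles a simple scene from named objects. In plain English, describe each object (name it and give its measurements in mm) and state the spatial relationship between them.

A is a rectangular dining table. The top is 971×645×44 mm with its upper surface at z = 721 mm. It stands on four 58×58 mm square legs, each inset 48 mm from the nearest pair of top edges, running from the floor to the underside of the top. Four apron rails, 58 mm thick and 115 mm tall, run between adjacent legs with their top edges flush with the underside of the top and their outer faces flush with the legs' outer faces.

B is a wooden ladder with two side rails of 31×58 mm section and 1435 mm height, set 496 mm apart overall. Between them run 4 rectangular rungs (58 mm deep, 21 mm thick), front faces flush with the rails' −y face. The bottom of the first rung is 279 mm above the floor and each subsequent rung is 312 mm higher than the one below.

C is a four-legged stool. The seat is a 329×331×27 mm slab whose top surface is at z = 418 mm; four round legs, each 38 mm in diameter, run from the floor (z = 0) to the underside of the seat, each leg's axis is inset half a diameter from the nearest pair of seat edges (so the leg's bounding box is flush with the corner).

The ladder is on top of the table. Three stools sit around the table at the +y, −x, +x sides.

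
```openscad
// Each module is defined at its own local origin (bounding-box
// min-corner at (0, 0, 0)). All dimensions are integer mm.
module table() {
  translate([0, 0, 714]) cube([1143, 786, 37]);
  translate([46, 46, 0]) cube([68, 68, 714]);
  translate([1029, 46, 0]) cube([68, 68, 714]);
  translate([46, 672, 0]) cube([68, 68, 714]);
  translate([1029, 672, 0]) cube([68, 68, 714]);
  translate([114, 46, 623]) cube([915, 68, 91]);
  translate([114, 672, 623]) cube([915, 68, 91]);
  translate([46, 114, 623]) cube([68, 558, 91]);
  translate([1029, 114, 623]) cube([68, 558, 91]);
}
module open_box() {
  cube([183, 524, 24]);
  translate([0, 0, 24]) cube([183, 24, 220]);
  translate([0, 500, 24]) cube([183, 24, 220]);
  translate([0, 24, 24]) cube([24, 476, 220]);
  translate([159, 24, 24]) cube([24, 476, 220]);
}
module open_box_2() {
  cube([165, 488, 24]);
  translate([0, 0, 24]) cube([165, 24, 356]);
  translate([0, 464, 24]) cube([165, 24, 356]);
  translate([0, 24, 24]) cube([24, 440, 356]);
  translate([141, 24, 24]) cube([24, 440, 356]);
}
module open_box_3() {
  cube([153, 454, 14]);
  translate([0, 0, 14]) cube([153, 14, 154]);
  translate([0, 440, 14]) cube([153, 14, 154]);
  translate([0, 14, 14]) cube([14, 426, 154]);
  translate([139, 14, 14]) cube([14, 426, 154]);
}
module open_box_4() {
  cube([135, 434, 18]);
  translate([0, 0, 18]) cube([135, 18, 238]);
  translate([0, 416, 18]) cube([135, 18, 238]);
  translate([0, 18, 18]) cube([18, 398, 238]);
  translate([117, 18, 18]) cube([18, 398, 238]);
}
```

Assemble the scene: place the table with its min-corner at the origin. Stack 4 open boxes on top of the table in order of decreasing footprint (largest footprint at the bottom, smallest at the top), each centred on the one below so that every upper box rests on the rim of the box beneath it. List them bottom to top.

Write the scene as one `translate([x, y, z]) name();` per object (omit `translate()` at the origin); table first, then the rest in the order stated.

table();
translate([480, 131, 751]) open_box();
translate([489, 149, 995]) open_box_2();
translate([495, 166, 1375]) open_box_3();
translate([504, 176, 1543]) open_box_4();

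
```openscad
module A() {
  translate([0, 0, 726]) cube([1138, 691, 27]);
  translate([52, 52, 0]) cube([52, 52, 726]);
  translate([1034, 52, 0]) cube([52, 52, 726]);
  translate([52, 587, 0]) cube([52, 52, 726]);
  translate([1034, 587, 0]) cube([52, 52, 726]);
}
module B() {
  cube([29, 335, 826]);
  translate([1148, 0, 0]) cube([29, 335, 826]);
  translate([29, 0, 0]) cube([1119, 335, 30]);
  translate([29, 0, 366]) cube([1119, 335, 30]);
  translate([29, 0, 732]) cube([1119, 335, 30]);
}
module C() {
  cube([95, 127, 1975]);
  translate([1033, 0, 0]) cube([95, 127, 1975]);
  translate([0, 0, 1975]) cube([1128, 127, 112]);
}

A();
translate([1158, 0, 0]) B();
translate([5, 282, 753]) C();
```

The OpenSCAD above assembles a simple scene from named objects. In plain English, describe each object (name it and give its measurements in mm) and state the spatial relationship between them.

A is a table: top 1138 mm (x) × 691 mm (y), 27 mm thick, upper face at z = 753 mm, on four 52×52 mm square legs, each inset 52 mm from the nearest pair of top edges, running from z = 0 to the bottom of the top.

B is a bookshelf 1177 mm wide overall, 335 mm deep and 826 mm tall. The two sides are 29 mm thick vertical panels. 3 horizontal shelves of 30 mm thickness span between the inner faces of the sides; the lowest shelf sits on the floor and shelves are stacked with a clear vertical gap of 336 mm between each pair.

C is a door frame. The clear opening is 938 mm wide and 1975 mm high. Two 95 mm wide jambs, 127 mm deep, stand either side of the opening from the floor to the top of the opening. A 112 mm thick head sits across the top of both jambs, spanning the full outside width of the frame.

The bookshelf is on the floor beside the table on its +x side. The door frame is on top of the table, centred.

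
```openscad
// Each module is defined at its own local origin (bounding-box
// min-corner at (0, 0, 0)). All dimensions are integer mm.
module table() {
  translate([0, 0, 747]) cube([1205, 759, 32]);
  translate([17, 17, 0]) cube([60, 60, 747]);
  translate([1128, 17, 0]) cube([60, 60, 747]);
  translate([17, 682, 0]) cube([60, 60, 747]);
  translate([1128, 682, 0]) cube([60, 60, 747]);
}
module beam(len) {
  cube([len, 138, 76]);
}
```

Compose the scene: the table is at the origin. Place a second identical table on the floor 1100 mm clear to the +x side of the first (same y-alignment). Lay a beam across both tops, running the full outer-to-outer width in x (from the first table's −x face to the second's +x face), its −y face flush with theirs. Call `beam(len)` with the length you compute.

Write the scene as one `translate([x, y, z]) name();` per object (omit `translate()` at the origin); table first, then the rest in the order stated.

table();
translate([2305, 0, 0]) table();
translate([0, 0, 779]) beam(3510);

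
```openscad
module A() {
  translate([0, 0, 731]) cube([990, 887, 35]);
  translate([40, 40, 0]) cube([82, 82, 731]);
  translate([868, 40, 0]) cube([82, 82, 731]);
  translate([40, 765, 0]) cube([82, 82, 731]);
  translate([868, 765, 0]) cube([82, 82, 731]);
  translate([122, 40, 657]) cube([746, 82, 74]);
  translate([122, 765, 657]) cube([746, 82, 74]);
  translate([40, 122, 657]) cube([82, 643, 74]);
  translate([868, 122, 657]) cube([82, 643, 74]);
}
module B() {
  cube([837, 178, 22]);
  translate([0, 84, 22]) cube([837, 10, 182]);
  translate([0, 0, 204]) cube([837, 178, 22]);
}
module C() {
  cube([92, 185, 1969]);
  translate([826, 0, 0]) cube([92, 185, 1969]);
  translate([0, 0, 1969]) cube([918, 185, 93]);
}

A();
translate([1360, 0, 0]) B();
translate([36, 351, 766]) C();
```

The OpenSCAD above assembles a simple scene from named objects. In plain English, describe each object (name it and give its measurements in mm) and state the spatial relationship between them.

A is a table: top 990 mm (x) × 887 mm (y), 35 mm thick, upper face at z = 766 mm, on four 82×82 mm square legs, each inset 40 mm from the nearest pair of top edges, running from z = 0 to the bottom of the top. Four apron rails, 82 mm thick and 74 mm tall, run between adjacent legs with their top edges flush with the underside of the top and their outer faces flush with the legs' outer faces.

B is an I-beam lying along x, 837 mm long. Overall section height 226 mm. Two flanges 178 mm wide (y) and 22 mm thick, one on the floor and one at the top; a web 10 mm thick runs between them, centred on the flange width.

C is a door frame. The clear opening is 734 mm wide and 1969 mm high. Two 92 mm wide jambs, 185 mm deep, stand either side of the opening from the floor to the top of the opening. A 93 mm thick head sits across the top of both jambs, spanning the full outside width of the frame.

The I-beam is on the floor beside the table on its +x side. The door frame is on top of the table, centred.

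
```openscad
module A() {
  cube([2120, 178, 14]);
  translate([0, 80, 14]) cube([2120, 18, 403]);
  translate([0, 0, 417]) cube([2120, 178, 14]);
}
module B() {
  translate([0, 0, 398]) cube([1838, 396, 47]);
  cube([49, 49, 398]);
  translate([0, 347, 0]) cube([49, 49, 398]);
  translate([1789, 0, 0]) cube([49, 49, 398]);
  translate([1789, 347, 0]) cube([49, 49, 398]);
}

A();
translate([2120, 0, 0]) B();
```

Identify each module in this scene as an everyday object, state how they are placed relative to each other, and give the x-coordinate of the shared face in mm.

The I-beam's +x face and the bench's −x face are both at x = 2120 mm.

A is an I-beam. B is a bench. The bench is against the I-beam's +x side, with their −y faces flush. The x-coordinate of the shared face is 2120 mm.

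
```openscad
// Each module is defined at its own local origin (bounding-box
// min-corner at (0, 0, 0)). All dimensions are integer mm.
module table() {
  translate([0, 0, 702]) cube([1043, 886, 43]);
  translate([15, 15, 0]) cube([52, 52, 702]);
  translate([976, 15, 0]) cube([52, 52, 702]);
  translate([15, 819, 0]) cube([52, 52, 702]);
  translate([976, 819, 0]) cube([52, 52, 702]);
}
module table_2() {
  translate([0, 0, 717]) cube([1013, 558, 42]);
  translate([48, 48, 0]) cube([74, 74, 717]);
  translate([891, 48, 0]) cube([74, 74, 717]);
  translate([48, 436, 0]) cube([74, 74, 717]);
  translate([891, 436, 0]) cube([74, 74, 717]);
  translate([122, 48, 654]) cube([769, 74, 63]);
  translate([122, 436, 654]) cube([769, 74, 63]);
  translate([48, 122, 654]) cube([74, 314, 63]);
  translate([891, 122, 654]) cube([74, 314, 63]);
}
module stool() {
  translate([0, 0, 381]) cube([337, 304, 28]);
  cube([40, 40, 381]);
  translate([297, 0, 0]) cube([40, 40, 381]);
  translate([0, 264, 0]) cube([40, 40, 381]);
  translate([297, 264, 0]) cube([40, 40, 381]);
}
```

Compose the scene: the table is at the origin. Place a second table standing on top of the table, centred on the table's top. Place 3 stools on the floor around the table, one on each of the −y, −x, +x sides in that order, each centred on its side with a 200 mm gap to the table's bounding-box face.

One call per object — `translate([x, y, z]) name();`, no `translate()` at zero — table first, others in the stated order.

table();
translate([15, 164, 745]) table_2();
translate([353, -504, 0]) stool();
translate([-537, 291, 0]) stool();
translate([1243, 291, 0]) stool();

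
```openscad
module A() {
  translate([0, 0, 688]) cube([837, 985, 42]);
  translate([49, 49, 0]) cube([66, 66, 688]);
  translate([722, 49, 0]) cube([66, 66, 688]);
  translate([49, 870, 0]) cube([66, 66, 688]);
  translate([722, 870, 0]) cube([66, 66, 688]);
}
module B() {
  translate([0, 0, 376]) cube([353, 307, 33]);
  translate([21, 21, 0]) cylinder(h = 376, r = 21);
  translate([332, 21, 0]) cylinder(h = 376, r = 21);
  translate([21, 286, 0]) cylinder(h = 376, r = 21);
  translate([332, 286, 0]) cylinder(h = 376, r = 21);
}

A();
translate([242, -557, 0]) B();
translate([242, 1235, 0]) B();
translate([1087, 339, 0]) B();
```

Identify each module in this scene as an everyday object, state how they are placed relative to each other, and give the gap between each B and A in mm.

A is a table. B is a stool. Three stools sit around the table at the −y, +y, +x sides. The gap between each stool and the table is 250 mm.

Each stool's nearest face is 250 mm from the table's bounding box.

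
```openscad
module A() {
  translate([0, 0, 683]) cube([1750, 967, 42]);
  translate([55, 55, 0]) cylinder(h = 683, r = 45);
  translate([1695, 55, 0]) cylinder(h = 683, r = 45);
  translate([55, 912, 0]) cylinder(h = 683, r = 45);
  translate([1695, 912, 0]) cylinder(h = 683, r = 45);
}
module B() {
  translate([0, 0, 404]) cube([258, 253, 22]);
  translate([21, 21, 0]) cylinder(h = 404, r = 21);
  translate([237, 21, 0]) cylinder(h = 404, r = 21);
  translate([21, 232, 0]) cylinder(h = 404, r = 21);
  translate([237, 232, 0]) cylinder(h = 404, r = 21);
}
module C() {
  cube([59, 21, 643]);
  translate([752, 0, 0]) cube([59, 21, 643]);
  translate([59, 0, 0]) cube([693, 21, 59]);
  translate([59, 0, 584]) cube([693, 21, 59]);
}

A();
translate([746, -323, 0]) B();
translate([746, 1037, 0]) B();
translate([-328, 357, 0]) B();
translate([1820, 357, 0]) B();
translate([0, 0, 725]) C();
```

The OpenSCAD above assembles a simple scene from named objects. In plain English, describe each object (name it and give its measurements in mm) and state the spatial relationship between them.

A is a table: top 1750 mm (x) × 967 mm (y), 42 mm thick, upper face at z = 725 mm, on four round legs of 90 mm diameter, each leg's bounding box inset 10 mm from the nearest pair of top edges, running from z = 0 to the bottom of the top.

B is a four-legged stool. The seat is 258×253 mm, 22 mm thick, top at z = 426 mm. It stands on four round legs, each 42 mm in diameter, from z = 0 to the seat underside, each leg's axis is inset half a diameter from the nearest pair of seat edges (so the leg's bounding box is flush with the corner).

C is a picture frame with a 693×525 mm rectangular opening (x by z) and a uniform 59 mm border on every side. Frame depth is 21 mm along y. It is built from two vertical stiles running the full outside height and two horizontal rails spanning the gap between the stiles.

Four stools sit around the table at the −y, +y, −x, +x sides. The picture frame is on top of the table.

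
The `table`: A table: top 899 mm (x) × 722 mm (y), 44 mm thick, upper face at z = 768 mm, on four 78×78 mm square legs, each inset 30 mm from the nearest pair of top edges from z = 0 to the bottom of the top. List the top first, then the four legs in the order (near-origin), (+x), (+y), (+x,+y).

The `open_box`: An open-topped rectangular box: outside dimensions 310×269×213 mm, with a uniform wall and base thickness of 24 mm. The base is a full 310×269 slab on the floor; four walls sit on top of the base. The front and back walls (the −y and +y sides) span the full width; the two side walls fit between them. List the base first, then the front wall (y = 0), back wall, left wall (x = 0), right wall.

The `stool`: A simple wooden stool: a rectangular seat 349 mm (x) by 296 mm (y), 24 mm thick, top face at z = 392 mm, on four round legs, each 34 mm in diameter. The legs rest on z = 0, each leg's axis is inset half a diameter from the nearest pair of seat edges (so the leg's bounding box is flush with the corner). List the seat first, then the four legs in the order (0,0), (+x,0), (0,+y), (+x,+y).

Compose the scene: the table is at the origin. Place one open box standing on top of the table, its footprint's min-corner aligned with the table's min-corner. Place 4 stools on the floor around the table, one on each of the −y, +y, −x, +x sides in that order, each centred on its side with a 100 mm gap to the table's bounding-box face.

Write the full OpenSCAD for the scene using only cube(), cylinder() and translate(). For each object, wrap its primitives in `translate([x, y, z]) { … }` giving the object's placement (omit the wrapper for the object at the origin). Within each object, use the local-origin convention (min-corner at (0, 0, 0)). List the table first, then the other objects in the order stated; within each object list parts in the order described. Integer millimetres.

translate([0, 0, 724]) cube([899, 722, 44]);
translate([30, 30, 0]) cube([78, 78, 724]);
translate([791, 30, 0]) cube([78, 78, 724]);
translate([30, 614, 0]) cube([78, 78, 724]);
translate([791, 614, 0]) cube([78, 78, 724]);
translate([0, 0, 768]) {
  cube([310, 269, 24]);
  translate([0, 0, 24]) cube([310, 24, 189]);
  translate([0, 245, 24]) cube([310, 24, 189]);
  translate([0, 24, 24]) cube([24, 221, 189]);
  translate([286, 24, 24]) cube([24, 221, 189]);
}
translate([275, -396, 0]) {
  translate([0, 0, 368]) cube([349, 296, 24]);
  translate([17, 17, 0]) cylinder(h = 368, r = 17);
  translate([332, 17, 0]) cylinder(h = 368, r = 17);
  translate([17, 279, 0]) cylinder(h = 368, r = 17);
  translate([332, 279, 0]) cylinder(h = 368, r = 17);
}
translate([275, 822, 0]) {
  translate([0, 0, 368]) cube([349, 296, 24]);
  translate([17, 17, 0]) cylinder(h = 368, r = 17);
  translate([332, 17, 0]) cylinder(h = 368, r = 17);
  translate([17, 279, 0]) cylinder(h = 368, r = 17);
  translate([332, 279, 0]) cylinder(h = 368, r = 17);
}
translate([-449, 213, 0]) {
  translate([0, 0, 368]) cube([349, 296, 24]);
  translate([17, 17, 0]) cylinder(h = 368, r = 17);
  translate([332, 17, 0]) cylinder(h = 368, r = 17);
  translate([17, 279, 0]) cylinder(h = 368, r = 17);
  translate([332, 279, 0]) cylinder(h = 368, r = 17);
}
translate([999, 213, 0]) {
  translate([0, 0, 368]) cube([349, 296, 24]);
  translate([17, 17, 0]) cylinder(h = 368, r = 17);
  translate([332, 17, 0]) cylinder(h = 368, r = 17);
  translate([17, 279, 0]) cylinder(h = 368, r = 17);
  translate([332, 279, 0]) cylinder(h = 368, r = 17);
}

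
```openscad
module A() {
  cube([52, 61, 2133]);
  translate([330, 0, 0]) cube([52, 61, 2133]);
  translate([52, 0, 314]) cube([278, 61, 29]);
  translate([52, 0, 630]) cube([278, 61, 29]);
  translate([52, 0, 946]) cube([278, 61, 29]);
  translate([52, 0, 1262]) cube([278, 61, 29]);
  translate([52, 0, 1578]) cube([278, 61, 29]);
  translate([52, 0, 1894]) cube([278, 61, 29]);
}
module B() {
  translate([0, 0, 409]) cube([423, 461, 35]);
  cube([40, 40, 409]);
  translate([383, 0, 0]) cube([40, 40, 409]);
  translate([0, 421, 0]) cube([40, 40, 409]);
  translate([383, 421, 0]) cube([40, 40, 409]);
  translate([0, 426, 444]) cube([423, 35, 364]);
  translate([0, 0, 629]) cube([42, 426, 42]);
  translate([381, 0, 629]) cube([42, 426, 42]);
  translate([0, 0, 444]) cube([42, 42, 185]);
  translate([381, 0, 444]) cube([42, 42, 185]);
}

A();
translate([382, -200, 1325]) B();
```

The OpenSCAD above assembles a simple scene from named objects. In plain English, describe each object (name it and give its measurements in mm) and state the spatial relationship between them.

A is a wooden ladder with two side rails of 52×61 mm section and 2133 mm height, set 382 mm apart overall. Between them run 6 rectangular rungs (61 mm deep, 29 mm thick), front faces flush with the rails' −y face. The bottom of the first rung is 314 mm above the floor and each subsequent rung is 316 mm higher than the one below.

B is a chair: 423×461 mm seat, 35 mm thick, top at z = 444 mm, on four 40 mm square corner legs flush with the seat edges. A 35 mm thick backrest slab spans the full seat width, extending 364 mm above the seat top, its back face flush with the seat's +y edge. Two armrests of 42×42 mm section run along each side from the seat's front edge to the front of the backrest, top faces 227 mm above the seat top and outer faces flush with the seat's x-edges; a 42×42 mm post under the front of each armrest stands on the seat at the front corner.

The chair is beside the ladder with their tops flush at z = 2133.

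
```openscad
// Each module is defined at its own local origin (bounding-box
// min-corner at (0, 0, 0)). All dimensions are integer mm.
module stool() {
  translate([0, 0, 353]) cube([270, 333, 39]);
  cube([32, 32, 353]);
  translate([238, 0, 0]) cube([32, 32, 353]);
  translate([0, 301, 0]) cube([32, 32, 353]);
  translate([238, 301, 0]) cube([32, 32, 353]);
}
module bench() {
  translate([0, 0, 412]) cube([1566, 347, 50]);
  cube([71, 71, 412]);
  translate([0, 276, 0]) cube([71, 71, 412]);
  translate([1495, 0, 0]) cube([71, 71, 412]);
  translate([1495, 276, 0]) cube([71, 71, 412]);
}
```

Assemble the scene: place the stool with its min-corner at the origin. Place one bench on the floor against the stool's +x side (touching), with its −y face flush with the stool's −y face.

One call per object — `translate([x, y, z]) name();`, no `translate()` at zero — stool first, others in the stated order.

stool();
translate([270, 0, 0]) bench();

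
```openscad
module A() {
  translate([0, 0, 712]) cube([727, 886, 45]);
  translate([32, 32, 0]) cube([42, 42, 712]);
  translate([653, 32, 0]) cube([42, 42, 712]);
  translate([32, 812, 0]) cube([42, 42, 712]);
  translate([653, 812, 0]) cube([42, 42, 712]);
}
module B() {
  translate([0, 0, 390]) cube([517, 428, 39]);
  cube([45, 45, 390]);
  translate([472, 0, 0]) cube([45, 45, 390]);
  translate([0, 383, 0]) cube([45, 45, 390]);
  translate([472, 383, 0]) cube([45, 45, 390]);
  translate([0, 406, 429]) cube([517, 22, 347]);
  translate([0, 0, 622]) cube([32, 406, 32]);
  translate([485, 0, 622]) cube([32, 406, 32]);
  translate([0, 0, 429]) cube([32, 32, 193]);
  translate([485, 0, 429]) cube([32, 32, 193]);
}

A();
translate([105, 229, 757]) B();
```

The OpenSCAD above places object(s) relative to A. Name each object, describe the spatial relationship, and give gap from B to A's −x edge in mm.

The chair's min-x is at 105; the table's min-x is 0; gap = 105 mm.

A is a table. B is a chair. The chair is on top of the table, centred. The gap from the chair to the table's −x edge is 105 mm.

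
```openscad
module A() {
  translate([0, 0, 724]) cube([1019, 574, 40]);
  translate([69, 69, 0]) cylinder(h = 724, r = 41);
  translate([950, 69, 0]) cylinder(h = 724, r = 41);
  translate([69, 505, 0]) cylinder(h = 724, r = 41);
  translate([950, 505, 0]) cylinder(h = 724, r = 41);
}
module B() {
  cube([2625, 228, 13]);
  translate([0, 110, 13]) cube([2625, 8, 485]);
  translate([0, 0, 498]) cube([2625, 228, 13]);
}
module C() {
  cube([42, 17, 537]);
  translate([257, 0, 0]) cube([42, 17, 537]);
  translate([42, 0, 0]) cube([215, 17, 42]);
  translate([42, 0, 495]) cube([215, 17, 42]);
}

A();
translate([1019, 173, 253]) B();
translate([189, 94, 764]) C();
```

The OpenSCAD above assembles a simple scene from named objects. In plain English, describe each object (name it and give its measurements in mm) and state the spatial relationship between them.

A is a rectangular dining table. The top is 1019×574×40 mm with its upper surface at z = 764 mm. It stands on four round legs of 82 mm diameter, each leg's bounding box inset 28 mm from the nearest pair of top edges, running from the floor to the underside of the top.

B is an I-beam lying along x, 2625 mm long. Overall section height 511 mm. Two flanges 228 mm wide (y) and 13 mm thick, one on the floor and one at the top; a web 8 mm thick runs between them, centred on the flange width.

C is a rectangular picture frame lying in the x–z plane (depth along y). The opening is 215 mm wide (x) by 453 mm tall (z), surrounded by a border 42 mm wide on all four sides. The frame is 17 mm deep and is made of two full-height vertical stiles with two horizontal rails fitted between them.

The I-beam is beside the table with their tops flush at z = 764. The picture frame is on top of the table.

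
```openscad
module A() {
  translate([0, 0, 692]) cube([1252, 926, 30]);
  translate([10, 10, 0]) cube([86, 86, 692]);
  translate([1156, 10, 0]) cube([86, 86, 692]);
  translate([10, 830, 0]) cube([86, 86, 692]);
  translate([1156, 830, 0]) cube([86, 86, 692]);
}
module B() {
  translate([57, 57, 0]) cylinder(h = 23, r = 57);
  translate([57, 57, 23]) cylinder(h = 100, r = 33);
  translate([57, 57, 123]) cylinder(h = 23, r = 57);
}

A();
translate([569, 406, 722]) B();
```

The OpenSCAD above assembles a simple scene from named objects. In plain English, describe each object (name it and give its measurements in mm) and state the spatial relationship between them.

A is a table: top 1252 mm (x) × 926 mm (y), 30 mm thick, upper face at z = 722 mm, on four 86×86 mm square legs, each inset 10 mm from the nearest pair of top edges, running from z = 0 to the bottom of the top.

B is a spool: two coaxial disc flanges of radius 57 mm and thickness 23 mm, joined by a core cylinder of radius 33 mm and height 100 mm. The lower flange rests on z = 0 and the three cylinders share a vertical axis.

The spool is on top of the table, centred.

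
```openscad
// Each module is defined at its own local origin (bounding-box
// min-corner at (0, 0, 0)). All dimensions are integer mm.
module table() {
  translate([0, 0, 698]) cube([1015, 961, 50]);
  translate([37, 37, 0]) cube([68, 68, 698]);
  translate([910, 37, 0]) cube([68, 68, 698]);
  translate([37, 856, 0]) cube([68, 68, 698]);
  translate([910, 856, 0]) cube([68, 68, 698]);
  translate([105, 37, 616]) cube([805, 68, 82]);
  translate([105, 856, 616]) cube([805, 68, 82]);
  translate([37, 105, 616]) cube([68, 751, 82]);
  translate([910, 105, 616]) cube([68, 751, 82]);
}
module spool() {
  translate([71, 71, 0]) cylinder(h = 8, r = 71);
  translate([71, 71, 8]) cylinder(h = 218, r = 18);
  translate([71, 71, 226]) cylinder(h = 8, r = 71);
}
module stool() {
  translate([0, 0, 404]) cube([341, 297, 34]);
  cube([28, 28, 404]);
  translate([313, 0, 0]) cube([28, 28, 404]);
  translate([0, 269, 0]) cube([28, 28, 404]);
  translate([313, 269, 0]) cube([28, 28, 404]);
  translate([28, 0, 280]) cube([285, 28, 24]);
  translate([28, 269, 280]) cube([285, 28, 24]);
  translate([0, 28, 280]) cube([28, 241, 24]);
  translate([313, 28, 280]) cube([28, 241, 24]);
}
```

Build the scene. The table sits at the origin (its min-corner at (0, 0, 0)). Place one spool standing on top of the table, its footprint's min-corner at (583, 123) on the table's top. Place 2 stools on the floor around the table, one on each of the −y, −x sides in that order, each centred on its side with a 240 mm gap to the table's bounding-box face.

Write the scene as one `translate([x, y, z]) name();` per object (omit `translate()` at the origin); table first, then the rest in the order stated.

table();
translate([583, 123, 748]) spool();
translate([337, -537, 0]) stool();
translate([-581, 332, 0]) stool();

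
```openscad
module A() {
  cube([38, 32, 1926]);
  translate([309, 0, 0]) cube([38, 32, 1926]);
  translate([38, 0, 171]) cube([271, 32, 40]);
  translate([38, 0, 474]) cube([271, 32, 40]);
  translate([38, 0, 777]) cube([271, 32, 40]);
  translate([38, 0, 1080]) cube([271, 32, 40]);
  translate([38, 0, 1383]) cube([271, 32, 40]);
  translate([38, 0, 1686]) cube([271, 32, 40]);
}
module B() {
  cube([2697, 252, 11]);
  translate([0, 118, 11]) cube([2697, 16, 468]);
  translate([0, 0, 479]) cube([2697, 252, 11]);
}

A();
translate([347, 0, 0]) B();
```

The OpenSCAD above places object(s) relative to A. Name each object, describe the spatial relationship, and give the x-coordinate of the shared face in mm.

The ladder's +x face and the I-beam's −x face are both at x = 347 mm.

A is a ladder. B is an I-beam. The I-beam is against the ladder's +x side, with their −y faces flush. The x-coordinate of the shared face is 347 mm.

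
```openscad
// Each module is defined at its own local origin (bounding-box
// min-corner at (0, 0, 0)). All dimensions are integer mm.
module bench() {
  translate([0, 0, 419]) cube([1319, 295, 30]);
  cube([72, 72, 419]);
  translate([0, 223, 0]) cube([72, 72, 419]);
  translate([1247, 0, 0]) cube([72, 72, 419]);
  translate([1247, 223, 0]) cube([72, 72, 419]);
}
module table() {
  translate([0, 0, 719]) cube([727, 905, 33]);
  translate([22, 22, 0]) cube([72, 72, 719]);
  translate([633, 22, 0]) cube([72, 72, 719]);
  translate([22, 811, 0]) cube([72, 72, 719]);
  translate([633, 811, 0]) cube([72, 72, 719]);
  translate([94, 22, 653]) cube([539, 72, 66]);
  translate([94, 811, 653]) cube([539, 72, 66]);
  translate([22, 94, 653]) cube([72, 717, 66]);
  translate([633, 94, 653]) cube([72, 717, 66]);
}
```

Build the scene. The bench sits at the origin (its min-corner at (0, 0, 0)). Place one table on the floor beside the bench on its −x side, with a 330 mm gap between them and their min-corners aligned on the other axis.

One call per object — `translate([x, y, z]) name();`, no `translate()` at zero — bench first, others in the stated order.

bench();
translate([-1057, 0, 0]) table();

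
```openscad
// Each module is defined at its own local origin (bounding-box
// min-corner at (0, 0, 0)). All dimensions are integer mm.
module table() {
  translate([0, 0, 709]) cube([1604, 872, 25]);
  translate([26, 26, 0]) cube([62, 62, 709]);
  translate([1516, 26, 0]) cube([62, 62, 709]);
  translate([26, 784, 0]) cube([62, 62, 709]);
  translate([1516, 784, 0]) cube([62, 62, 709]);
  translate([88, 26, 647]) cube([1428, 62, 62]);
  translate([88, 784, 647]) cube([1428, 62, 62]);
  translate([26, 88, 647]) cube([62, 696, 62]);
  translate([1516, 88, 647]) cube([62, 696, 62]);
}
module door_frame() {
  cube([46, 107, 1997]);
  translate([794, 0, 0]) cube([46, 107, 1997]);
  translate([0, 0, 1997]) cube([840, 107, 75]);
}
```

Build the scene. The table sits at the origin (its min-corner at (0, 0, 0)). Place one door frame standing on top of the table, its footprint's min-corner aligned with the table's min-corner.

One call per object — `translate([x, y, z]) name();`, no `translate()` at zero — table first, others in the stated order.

table();
translate([0, 0, 734]) door_frame();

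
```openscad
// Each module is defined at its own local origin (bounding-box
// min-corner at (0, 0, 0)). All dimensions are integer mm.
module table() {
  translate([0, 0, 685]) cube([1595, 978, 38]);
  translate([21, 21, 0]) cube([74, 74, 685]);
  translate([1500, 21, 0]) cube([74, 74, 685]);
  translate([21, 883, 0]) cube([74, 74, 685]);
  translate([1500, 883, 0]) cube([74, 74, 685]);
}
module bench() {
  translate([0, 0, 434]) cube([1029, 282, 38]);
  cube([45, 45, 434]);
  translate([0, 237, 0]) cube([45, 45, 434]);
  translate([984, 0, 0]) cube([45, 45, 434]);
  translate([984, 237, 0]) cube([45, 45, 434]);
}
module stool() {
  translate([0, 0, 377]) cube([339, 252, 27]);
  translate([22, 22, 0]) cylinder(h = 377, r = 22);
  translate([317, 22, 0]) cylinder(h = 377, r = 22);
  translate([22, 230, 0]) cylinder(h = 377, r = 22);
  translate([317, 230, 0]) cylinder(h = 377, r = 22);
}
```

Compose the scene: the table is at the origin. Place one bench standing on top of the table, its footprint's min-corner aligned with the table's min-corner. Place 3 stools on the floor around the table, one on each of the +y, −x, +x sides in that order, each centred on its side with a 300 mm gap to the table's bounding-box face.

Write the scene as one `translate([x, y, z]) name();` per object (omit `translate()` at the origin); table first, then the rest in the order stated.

table();
translate([0, 0, 723]) bench();
translate([628, 1278, 0]) stool();
translate([-639, 363, 0]) stool();
translate([1895, 363, 0]) stool();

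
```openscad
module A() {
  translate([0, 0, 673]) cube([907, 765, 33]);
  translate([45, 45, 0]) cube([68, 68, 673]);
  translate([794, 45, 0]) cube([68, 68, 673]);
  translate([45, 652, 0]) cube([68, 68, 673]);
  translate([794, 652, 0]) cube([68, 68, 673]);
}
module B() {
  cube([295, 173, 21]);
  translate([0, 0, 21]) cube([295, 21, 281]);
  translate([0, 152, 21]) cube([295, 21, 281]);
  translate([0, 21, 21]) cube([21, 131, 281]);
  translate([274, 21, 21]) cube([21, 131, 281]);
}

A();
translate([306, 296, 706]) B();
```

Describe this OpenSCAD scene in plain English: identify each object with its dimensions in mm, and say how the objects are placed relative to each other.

A is a table: top 907 mm (x) × 765 mm (y), 33 mm thick, upper face at z = 706 mm, on four 68×68 mm square legs, each inset 45 mm from the nearest pair of top edges, running from z = 0 to the bottom of the top.

B is an open-topped rectangular box: outside dimensions 295×173×302 mm, with a uniform wall and base thickness of 21 mm. The base is a full 295×173 slab on the floor; four walls sit on top of the base. The front and back walls (the −y and +y sides) span the full width; the two side walls fit between them.

The open box is on top of the table, centred.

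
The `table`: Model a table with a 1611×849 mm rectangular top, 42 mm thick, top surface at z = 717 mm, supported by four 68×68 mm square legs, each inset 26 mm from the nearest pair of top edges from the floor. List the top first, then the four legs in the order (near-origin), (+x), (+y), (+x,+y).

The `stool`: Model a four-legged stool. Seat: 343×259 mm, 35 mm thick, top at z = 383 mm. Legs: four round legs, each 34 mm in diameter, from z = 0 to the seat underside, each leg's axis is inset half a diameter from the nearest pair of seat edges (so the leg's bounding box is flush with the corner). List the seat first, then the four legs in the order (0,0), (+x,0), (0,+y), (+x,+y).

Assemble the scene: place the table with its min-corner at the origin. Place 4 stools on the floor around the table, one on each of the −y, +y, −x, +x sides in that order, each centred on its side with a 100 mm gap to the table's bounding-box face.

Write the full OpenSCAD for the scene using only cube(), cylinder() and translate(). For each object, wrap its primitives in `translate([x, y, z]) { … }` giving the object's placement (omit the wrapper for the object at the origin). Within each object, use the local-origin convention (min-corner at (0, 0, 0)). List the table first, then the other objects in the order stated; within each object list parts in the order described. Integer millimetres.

translate([0, 0, 675]) cube([1611, 849, 42]);
translate([26, 26, 0]) cube([68, 68, 675]);
translate([1517, 26, 0]) cube([68, 68, 675]);
translate([26, 755, 0]) cube([68, 68, 675]);
translate([1517, 755, 0]) cube([68, 68, 675]);
translate([634, -359, 0]) {
  translate([0, 0, 348]) cube([343, 259, 35]);
  translate([17, 17, 0]) cylinder(h = 348, r = 17);
  translate([326, 17, 0]) cylinder(h = 348, r = 17);
  translate([17, 242, 0]) cylinder(h = 348, r = 17);
  translate([326, 242, 0]) cylinder(h = 348, r = 17);
}
translate([634, 949, 0]) {
  translate([0, 0, 348]) cube([343, 259, 35]);
  translate([17, 17, 0]) cylinder(h = 348, r = 17);
  translate([326, 17, 0]) cylinder(h = 348, r = 17);
  translate([17, 242, 0]) cylinder(h = 348, r = 17);
  translate([326, 242, 0]) cylinder(h = 348, r = 17);
}
translate([-443, 295, 0]) {
  translate([0, 0, 348]) cube([343, 259, 35]);
  translate([17, 17, 0]) cylinder(h = 348, r = 17);
  translate([326, 17, 0]) cylinder(h = 348, r = 17);
  translate([17, 242, 0]) cylinder(h = 348, r = 17);
  translate([326, 242, 0]) cylinder(h = 348, r = 17);
}
translate([1711, 295, 0]) {
  translate([0, 0, 348]) cube([343, 259, 35]);
  translate([17, 17, 0]) cylinder(h = 348, r = 17);
  translate([326, 17, 0]) cylinder(h = 348, r = 17);
  translate([17, 242, 0]) cylinder(h = 348, r = 17);
  translate([326, 242, 0]) cylinder(h = 348, r = 17);
}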